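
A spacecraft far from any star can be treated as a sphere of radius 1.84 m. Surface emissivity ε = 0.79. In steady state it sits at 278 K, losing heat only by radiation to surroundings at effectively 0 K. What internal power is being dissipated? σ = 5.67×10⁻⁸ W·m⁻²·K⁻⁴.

P ≈ 11400 W

Steady state: P = εσA T⁴.
A = 4πr² = 42.54 m²; T⁴ = (278)⁴ = 5.973×10⁹ K⁴.
P = 0.79 × 5.67×10⁻⁸ × 42.54 × 5.973×10⁹.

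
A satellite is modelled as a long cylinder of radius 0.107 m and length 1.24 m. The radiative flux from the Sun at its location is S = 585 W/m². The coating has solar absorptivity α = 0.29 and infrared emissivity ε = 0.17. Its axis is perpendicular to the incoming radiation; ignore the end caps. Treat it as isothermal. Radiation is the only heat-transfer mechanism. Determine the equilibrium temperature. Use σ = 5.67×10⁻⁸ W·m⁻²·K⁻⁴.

T ≈ 274 K

At equilibrium, absorbed power = emitted power.
Absorbing cross-section = 2rL = 0.2654 m²; emitting surface = 2πrL = 0.8337 m² (ratio π).
αS·A_cross = εσ·A_surf·T⁴  ⇒  T⁴ = αS/(ε·πσ).
T⁴ = 0.290·585/(0.17·π·5.67×10⁻⁸) = 5.602×10⁹ K⁴.
T = (5.602×10⁹)^(1/4).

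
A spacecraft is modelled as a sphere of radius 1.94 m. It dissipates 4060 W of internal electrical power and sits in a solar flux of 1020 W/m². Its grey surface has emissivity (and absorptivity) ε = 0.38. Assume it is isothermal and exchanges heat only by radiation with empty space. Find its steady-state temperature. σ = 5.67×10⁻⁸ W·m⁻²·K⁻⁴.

T ≈ 303 K

At steady state, absorbed solar power + internal power = radiated power.
Absorbed: α·S·A_cross = 0.38·1020·11.82 = 4583 W (cross-section πr²).
Total input = 4583 + 4060 = 8643 W.
Radiated: εσ·A_surf·T⁴ with A_surf = 4πr² = 47.29 m².
T⁴ = 8643/(0.38·5.67×10⁻⁸·47.29) = 8.482×10⁹ K⁴.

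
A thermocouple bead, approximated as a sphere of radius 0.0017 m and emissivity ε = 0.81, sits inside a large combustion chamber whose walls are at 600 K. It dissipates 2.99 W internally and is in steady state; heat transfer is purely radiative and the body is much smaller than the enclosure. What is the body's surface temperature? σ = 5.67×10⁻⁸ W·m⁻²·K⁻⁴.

T ≈ 1180 K

For a small grey body in a large enclosure, net radiated power = εσA(T⁴ − T_w⁴).
Steady state: P = εσA(T⁴ − T_w⁴) with A = 4πr² = 3.632×10⁻⁵ m².
T⁴ = P/(εσA) + T_w⁴ = 2.99/(0.81·5.67×10⁻⁸·3.632×10⁻⁵) + (600)⁴
    = 1.793×10¹² + 1.296×10¹¹ = 1.922×10¹² K⁴.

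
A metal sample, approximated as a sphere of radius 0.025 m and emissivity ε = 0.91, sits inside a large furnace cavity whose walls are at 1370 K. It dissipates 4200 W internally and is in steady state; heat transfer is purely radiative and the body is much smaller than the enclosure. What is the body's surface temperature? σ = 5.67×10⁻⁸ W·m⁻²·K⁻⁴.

T ≈ 1930 K

For a small grey body in a large enclosure, net radiated power = εσA(T⁴ − T_w⁴).
Steady state: P = εσA(T⁴ − T_w⁴) with A = 4πr² = 0.007854 m².
T⁴ = P/(εσA) + T_w⁴ = 4200/(0.91·5.67×10⁻⁸·0.007854) + (1370)⁴
    = 1.036×10¹³ + 3.523×10¹² = 1.389×10¹³ K⁴.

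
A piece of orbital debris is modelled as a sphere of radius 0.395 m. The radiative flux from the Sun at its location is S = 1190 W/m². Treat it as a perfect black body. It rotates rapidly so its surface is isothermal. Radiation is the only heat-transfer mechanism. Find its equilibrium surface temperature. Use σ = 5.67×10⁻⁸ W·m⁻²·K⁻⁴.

At equilibrium, absorbed power = emitted power.
Absorbing cross-section = πr² = 0.4902 m²; emitting surface = 4πr² = 1.961 m² (ratio 4).
S·A_cross = εσ·A_surf·T⁴  ⇒  T⁴ = S/(4σ).
T⁴ = 1.00·1190/(4·5.67×10⁻⁸) = 5.247×10⁹ K⁴.
T = (5.247×10⁹)^(1/4).

T ≈ 269 K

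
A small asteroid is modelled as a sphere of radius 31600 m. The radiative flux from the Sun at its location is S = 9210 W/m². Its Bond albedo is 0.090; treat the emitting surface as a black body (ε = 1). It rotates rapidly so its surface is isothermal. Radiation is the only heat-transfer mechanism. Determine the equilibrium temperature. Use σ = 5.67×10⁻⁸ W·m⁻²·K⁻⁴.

At equilibrium, absorbed power = emitted power.
Absorbing cross-section = πr² = 3.137×10⁹ m²; emitting surface = 4πr² = 1.255×10¹⁰ m² (ratio 4).
(1−a)S·A_cross = εσ·A_surf·T⁴  ⇒  T⁴ = (1−a)S/(4σ).
T⁴ = 0.910·9210/(4·5.67×10⁻⁸) = 3.695×10¹⁰ K⁴.
T = (3.695×10¹⁰)^(1/4).

T ≈ 438 K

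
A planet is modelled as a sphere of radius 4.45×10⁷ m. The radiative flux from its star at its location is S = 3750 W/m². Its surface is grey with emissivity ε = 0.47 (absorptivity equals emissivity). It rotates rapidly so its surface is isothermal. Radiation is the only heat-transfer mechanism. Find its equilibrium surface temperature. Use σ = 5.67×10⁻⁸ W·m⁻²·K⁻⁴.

At equilibrium, absorbed power = emitted power.
Absorbing cross-section = πr² = 6.221×10¹⁵ m²; emitting surface = 4πr² = 2.488×10¹⁶ m² (ratio 4).
εS·A_cross = εσ·A_surf·T⁴  ⇒  T⁴ = S/(4σ)   (ε cancels).
T⁴ = 3750/(4·5.67×10⁻⁸) = 1.653×10¹⁰ K⁴.
T = (1.653×10¹⁰)^(1/4).

T ≈ 359 K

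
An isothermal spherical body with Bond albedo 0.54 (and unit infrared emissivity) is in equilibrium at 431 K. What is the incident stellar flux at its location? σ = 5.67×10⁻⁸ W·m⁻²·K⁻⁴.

S ≈ 17000 W/m²

(1−a)S·πr² = σ·4πr²·T⁴ ⇒ S = 4σT⁴/(1−a).
S = 4·5.67×10⁻⁸·3.451×10¹⁰/0.460.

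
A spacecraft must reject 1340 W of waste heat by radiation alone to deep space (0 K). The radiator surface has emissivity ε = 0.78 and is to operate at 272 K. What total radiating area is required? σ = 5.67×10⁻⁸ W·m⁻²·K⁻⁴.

A ≈ 5.54 m²

P = εσA T⁴ ⇒ A = P/(εσT⁴).
T⁴ = 5.474×10⁹ K⁴.
A = 1340/(0.78 × 5.67×10⁻⁸ × 5.474×10⁹).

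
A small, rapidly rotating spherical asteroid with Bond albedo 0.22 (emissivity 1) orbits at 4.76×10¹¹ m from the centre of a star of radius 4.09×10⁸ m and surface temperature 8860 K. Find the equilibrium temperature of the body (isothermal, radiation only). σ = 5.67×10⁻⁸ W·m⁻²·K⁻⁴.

T ≈ 173 K

The star's surface emits σT_*⁴; at distance d the flux is S = σT_*⁴(R_*/d)².
S = 5.67×10⁻⁸·(8860)⁴·(4.09×10⁸/4.76×10¹¹)² = 258.0 W/m².
For an isothermal sphere T⁴ = (1−a)S/(4σ) = 8.872×10⁸ K⁴.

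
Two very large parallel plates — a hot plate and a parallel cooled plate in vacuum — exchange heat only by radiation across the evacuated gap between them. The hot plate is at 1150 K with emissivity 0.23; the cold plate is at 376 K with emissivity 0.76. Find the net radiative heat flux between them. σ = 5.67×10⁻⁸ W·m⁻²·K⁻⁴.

For two infinite grey parallel plates, q = σ(T₁⁴ − T₂⁴)/(1/ε₁ + 1/ε₂ − 1).
T₁⁴ − T₂⁴ = 1.749×10¹² − 1.999×10¹⁰ = 1.729×10¹² K⁴.
1/ε₁ + 1/ε₂ − 1 = 4.348 + 1.316 − 1 = 4.664.
q = 5.67×10⁻⁸ × 1.729×10¹² / 4.664.

q ≈ 21000 W/m²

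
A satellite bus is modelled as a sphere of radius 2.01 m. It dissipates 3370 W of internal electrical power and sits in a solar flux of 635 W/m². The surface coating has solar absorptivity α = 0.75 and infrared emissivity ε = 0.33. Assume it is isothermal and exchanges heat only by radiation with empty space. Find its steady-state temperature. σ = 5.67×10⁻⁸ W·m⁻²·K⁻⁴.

At steady state, absorbed solar power + internal power = radiated power.
Absorbed: α·S·A_cross = 0.75·635·12.69 = 6045 W (cross-section πr²).
Total input = 6045 + 3370 = 9415 W.
Radiated: εσ·A_surf·T⁴ with A_surf = 4πr² = 50.77 m².
T⁴ = 9415/(0.33·5.67×10⁻⁸·50.77) = 9.911×10⁹ K⁴.

T ≈ 316 K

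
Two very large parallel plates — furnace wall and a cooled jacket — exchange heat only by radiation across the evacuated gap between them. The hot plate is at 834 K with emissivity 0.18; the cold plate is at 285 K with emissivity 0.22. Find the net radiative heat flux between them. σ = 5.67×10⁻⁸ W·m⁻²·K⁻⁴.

For two infinite grey parallel plates, q = σ(T₁⁴ − T₂⁴)/(1/ε₁ + 1/ε₂ − 1).
T₁⁴ − T₂⁴ = 4.838×10¹¹ − 6.598×10⁹ = 4.772×10¹¹ K⁴.
1/ε₁ + 1/ε₂ − 1 = 5.556 + 4.545 − 1 = 9.101.
q = 5.67×10⁻⁸ × 4.772×10¹¹ / 9.101.

q ≈ 2970 W/m²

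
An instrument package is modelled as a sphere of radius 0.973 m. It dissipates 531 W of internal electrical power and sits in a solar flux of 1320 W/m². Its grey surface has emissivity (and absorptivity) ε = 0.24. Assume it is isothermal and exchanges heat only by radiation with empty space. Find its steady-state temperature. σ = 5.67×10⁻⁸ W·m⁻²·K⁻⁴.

T ≈ 309 K

At steady state, absorbed solar power + internal power = radiated power.
Absorbed: α·S·A_cross = 0.24·1320·2.974 = 942.2 W (cross-section πr²).
Total input = 942.2 + 531 = 1473 W.
Radiated: εσ·A_surf·T⁴ with A_surf = 4πr² = 11.90 m².
T⁴ = 1473/(0.24·5.67×10⁻⁸·11.90) = 9.100×10⁹ K⁴.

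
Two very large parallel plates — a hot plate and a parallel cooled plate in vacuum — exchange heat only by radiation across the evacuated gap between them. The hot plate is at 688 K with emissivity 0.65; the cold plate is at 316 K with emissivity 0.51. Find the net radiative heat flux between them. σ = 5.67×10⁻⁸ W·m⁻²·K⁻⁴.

q ≈ 4860 W/m²

For two infinite grey parallel plates, q = σ(T₁⁴ − T₂⁴)/(1/ε₁ + 1/ε₂ − 1).
T₁⁴ − T₂⁴ = 2.241×10¹¹ − 9.971×10⁹ = 2.141×10¹¹ K⁴.
1/ε₁ + 1/ε₂ − 1 = 1.538 + 1.961 − 1 = 2.499.
q = 5.67×10⁻⁸ × 2.141×10¹¹ / 2.499.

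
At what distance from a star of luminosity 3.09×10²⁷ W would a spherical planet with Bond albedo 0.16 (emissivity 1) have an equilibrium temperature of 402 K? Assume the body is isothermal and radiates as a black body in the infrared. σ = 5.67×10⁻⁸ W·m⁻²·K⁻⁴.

d ≈ 1.87×10¹¹ m

For an isothermal black-emitting sphere, (1−a)S·πr² = σ·4πr²·T⁴ ⇒ S = 4σT⁴/(1−a).
S = 4·5.67×10⁻⁸·(402)⁴/0.840 = 7051 W/m².
Flux falls as S = L/(4πd²), so d = √(L/(4πS)) = √(3.09×10²⁷/(4π·7051)).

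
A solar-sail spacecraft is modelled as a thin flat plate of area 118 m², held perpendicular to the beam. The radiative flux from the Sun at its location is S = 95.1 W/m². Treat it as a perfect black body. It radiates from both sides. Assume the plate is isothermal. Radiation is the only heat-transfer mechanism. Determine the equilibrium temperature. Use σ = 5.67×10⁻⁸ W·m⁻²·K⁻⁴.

At equilibrium, absorbed power = emitted power.
Absorbing cross-section = A = 118.0 m²; emitting surface = 2A = 236.0 m² (ratio 2).
S·A_cross = εσ·A_surf·T⁴  ⇒  T⁴ = S/(2σ).
T⁴ = 1.00·95.1/(2·5.67×10⁻⁸) = 8.386×10⁸ K⁴.
T = (8.386×10⁸)^(1/4).

T ≈ 170 K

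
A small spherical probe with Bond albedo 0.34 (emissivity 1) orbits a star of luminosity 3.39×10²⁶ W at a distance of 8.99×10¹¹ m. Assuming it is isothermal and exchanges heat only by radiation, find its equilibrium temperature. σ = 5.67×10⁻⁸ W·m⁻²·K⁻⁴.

T ≈ 99.3 K

First find the stellar flux at distance d: S = L/(4πd²) = 3.39×10²⁶/(4π·(8.99×10¹¹)²) = 33.38 W/m².
For an isothermal sphere, absorbed (1−a)S·πr² = emitted σ·4πr²·T⁴, so T⁴ = (1−a)S/(4σ).
T⁴ = 0.660·33.38/(4·5.67×10⁻⁸) = 9.713×10⁷ K⁴.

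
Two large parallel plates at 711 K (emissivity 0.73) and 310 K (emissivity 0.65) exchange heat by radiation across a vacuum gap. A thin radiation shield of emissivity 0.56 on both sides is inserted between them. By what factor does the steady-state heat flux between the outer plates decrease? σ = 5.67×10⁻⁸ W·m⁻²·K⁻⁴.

factor ≈ 2.35

Without shield: q₀ = σΔ(T⁴)/(1/ε₁+1/ε₂−1) with denominator 1.908.
With shield the two gaps are in series; the resistances add: (1/ε₁+1/ε_s−1)+(1/ε_s+1/ε₂−1) = 2.156+2.324 = 4.480.
Heat-flux ratio q₀/q = 4.480/1.908.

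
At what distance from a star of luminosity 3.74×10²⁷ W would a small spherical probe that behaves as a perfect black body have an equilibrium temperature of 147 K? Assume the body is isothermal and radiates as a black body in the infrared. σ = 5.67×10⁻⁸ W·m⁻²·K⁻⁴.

d ≈ 1.68×10¹² m

For an isothermal black-emitting sphere, (1−a)S·πr² = σ·4πr²·T⁴ ⇒ S = 4σT⁴/(1−a).
S = 4·5.67×10⁻⁸·(147)⁴/1.00 = 105.9 W/m².
Flux falls as S = L/(4πd²), so d = √(L/(4πS)) = √(3.74×10²⁷/(4π·105.9)).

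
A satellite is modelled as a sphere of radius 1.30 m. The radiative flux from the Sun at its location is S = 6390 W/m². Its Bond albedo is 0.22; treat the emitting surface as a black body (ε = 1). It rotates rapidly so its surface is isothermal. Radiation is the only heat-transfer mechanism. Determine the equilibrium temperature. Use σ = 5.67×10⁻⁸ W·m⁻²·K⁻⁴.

At equilibrium, absorbed power = emitted power.
Absorbing cross-section = πr² = 5.309 m²; emitting surface = 4πr² = 21.24 m² (ratio 4).
(1−a)S·A_cross = εσ·A_surf·T⁴  ⇒  T⁴ = (1−a)S/(4σ).
T⁴ = 0.780·6390/(4·5.67×10⁻⁸) = 2.198×10¹⁰ K⁴.
T = (2.198×10¹⁰)^(1/4).

T ≈ 385 K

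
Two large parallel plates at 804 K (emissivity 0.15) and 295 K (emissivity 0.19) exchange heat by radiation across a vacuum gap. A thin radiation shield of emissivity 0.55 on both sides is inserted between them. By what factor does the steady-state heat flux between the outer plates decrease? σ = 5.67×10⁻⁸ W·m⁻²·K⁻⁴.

Without shield: q₀ = σΔ(T⁴)/(1/ε₁+1/ε₂−1) with denominator 10.93.
With shield the two gaps are in series; the resistances add: (1/ε₁+1/ε_s−1)+(1/ε_s+1/ε₂−1) = 7.485+6.081 = 13.57.
Heat-flux ratio q₀/q = 13.57/10.93.

factor ≈ 1.24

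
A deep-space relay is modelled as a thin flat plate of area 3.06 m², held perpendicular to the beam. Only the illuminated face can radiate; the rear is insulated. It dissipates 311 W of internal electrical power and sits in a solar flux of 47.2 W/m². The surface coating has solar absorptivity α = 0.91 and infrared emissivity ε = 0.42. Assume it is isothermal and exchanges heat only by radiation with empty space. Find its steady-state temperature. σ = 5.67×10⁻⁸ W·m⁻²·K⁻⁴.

T ≈ 279 K

At steady state, absorbed solar power + internal power = radiated power.
Absorbed: α·S·A_cross = 0.91·47.2·3.060 = 131.4 W (cross-section A).
Total input = 131.4 + 311 = 442.4 W.
Radiated: εσ·A_surf·T⁴ with A_surf = A = 3.060 m².
T⁴ = 442.4/(0.42·5.67×10⁻⁸·3.060) = 6.071×10⁹ K⁴.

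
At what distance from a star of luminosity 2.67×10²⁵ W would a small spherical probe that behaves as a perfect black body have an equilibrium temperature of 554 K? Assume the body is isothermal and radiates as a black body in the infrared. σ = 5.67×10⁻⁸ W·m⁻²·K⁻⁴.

For an isothermal black-emitting sphere, (1−a)S·πr² = σ·4πr²·T⁴ ⇒ S = 4σT⁴/(1−a).
S = 4·5.67×10⁻⁸·(554)⁴/1.00 = 21360 W/m².
Flux falls as S = L/(4πd²), so d = √(L/(4πS)) = √(2.67×10²⁵/(4π·21360)).

d ≈ 9.97×10⁹ m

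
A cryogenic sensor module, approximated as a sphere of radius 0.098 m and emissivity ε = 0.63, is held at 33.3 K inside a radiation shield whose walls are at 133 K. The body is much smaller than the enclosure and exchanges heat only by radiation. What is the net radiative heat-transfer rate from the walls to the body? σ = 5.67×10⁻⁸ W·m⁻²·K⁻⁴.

P_net ≈ 1.34 W

For a small grey body in a large enclosure: P_net = εσA(T_body⁴ − T_wall⁴).
A = 4πr² = 0.1207 m²; T_body⁴ − T_wall⁴ = 1.230×10⁶ − 3.129×10⁸ = -3.117×10⁸ K⁴.
|P_net| = 0.63·5.67×10⁻⁸·0.1207·3.117×10⁸.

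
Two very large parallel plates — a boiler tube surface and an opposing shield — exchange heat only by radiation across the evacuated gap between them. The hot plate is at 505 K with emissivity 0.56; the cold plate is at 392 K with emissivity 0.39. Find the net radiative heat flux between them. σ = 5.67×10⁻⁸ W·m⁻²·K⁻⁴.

q ≈ 701 W/m²

For two infinite grey parallel plates, q = σ(T₁⁴ − T₂⁴)/(1/ε₁ + 1/ε₂ − 1).
T₁⁴ − T₂⁴ = 6.504×10¹⁰ − 2.361×10¹⁰ = 4.143×10¹⁰ K⁴.
1/ε₁ + 1/ε₂ − 1 = 1.786 + 2.564 − 1 = 3.350.
q = 5.67×10⁻⁸ × 4.143×10¹⁰ / 3.350.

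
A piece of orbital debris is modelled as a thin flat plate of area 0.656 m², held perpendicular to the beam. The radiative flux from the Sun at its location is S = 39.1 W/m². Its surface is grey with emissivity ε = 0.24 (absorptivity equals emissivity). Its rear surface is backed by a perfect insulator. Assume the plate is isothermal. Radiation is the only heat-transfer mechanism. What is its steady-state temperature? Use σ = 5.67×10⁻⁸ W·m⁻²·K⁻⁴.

T ≈ 162 K

At equilibrium, absorbed power = emitted power.
Absorbing cross-section = A = 0.6560 m²; emitting surface = A = 0.6560 m² (ratio 1).
εS·A_cross = εσ·A_surf·T⁴  ⇒  T⁴ = S/(1σ)   (ε cancels).
T⁴ = 39.1/(1·5.67×10⁻⁸) = 6.896×10⁸ K⁴.
T = (6.896×10⁸)^(1/4).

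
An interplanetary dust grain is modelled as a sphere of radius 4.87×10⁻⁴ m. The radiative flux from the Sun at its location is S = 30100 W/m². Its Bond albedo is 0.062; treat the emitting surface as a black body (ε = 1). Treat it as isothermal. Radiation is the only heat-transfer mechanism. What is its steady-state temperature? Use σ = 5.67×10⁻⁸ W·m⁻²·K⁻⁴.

T ≈ 594 K

At equilibrium, absorbed power = emitted power.
Absorbing cross-section = πr² = 7.451×10⁻⁷ m²; emitting surface = 4πr² = 2.980×10⁻⁶ m² (ratio 4).
(1−a)S·A_cross = εσ·A_surf·T⁴  ⇒  T⁴ = (1−a)S/(4σ).
T⁴ = 0.938·30100/(4·5.67×10⁻⁸) = 1.245×10¹¹ K⁴.
T = (1.245×10¹¹)^(1/4).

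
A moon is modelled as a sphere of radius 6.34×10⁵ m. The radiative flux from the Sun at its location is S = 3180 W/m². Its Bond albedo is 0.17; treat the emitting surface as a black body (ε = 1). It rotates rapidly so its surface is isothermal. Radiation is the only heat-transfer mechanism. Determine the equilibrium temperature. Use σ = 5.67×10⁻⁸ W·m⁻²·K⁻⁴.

At equilibrium, absorbed power = emitted power.
Absorbing cross-section = πr² = 1.263×10¹² m²; emitting surface = 4πr² = 5.051×10¹² m² (ratio 4).
(1−a)S·A_cross = εσ·A_surf·T⁴  ⇒  T⁴ = (1−a)S/(4σ).
T⁴ = 0.830·3180/(4·5.67×10⁻⁸) = 1.164×10¹⁰ K⁴.
T = (1.164×10¹⁰)^(1/4).

T ≈ 328 K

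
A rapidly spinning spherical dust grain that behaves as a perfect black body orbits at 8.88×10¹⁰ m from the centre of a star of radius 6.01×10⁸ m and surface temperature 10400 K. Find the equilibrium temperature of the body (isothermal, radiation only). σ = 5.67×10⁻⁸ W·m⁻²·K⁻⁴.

The star's surface emits σT_*⁴; at distance d the flux is S = σT_*⁴(R_*/d)².
S = 5.67×10⁻⁸·(10400)⁴·(6.01×10⁸/8.88×10¹⁰)² = 30380 W/m².
For an isothermal sphere T⁴ = (1−a)S/(4σ) = 1.340×10¹¹ K⁴.

T ≈ 605 K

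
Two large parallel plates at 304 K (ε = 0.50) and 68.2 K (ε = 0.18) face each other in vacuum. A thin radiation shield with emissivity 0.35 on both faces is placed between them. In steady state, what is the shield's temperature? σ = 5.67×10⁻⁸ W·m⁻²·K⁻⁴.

In steady state the net flux on the hot side equals that on the cold side.
σ(T₁⁴−T_s⁴)/D₁ = σ(T_s⁴−T₂⁴)/D₂, with D₁ = 1/ε₁+1/ε_s−1 = 3.857, D₂ = 1/ε_s+1/ε₂−1 = 7.413.
Solve for T_s⁴: T_s⁴ = (D₂·T₁⁴ + D₁·T₂⁴)/(D₁+D₂) = 5.625×10⁹ K⁴.

T_s ≈ 274 K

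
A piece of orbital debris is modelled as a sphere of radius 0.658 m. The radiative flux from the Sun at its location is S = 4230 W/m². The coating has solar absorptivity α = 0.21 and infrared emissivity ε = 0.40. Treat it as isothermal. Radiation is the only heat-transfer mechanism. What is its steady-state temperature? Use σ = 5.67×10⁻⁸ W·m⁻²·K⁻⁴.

T ≈ 315 K

At equilibrium, absorbed power = emitted power.
Absorbing cross-section = πr² = 1.360 m²; emitting surface = 4πr² = 5.441 m² (ratio 4).
αS·A_cross = εσ·A_surf·T⁴  ⇒  T⁴ = αS/(ε·4σ).
T⁴ = 0.210·4230/(0.40·4·5.67×10⁻⁸) = 9.792×10⁹ K⁴.
T = (9.792×10⁹)^(1/4).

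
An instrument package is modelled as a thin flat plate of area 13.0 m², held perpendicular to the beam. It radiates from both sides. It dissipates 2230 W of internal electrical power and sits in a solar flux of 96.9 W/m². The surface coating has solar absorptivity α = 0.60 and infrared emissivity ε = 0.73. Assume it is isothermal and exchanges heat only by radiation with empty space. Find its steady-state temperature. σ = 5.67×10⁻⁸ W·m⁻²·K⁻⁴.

At steady state, absorbed solar power + internal power = radiated power.
Absorbed: α·S·A_cross = 0.60·96.9·13.00 = 755.8 W (cross-section A).
Total input = 755.8 + 2230 = 2986 W.
Radiated: εσ·A_surf·T⁴ with A_surf = 2A = 26.00 m².
T⁴ = 2986/(0.73·5.67×10⁻⁸·26.00) = 2.774×10⁹ K⁴.

T ≈ 230 K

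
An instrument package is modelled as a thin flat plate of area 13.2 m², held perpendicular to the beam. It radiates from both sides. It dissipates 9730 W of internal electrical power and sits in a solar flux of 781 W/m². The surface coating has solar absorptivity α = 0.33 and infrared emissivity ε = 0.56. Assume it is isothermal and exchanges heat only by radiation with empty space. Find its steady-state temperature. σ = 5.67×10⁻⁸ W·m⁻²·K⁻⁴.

T ≈ 354 K

At steady state, absorbed solar power + internal power = radiated power.
Absorbed: α·S·A_cross = 0.33·781·13.20 = 3402 W (cross-section A).
Total input = 3402 + 9730 = 13130 W.
Radiated: εσ·A_surf·T⁴ with A_surf = 2A = 26.40 m².
T⁴ = 13130/(0.56·5.67×10⁻⁸·26.40) = 1.567×10¹⁰ K⁴.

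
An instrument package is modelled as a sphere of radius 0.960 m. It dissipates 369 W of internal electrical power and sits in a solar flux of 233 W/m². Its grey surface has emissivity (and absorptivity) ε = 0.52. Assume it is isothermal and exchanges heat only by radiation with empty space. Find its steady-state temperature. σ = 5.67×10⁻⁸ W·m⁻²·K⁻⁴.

T ≈ 214 K

At steady state, absorbed solar power + internal power = radiated power.
Absorbed: α·S·A_cross = 0.52·233·2.895 = 350.8 W (cross-section πr²).
Total input = 350.8 + 369 = 719.8 W.
Radiated: εσ·A_surf·T⁴ with A_surf = 4πr² = 11.58 m².
T⁴ = 719.8/(0.52·5.67×10⁻⁸·11.58) = 2.108×10⁹ K⁴.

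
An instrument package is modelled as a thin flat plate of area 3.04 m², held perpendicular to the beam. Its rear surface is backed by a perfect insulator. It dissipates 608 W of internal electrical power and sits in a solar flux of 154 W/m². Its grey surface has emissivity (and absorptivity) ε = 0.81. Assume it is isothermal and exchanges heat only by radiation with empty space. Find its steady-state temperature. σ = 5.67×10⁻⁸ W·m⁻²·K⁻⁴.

T ≈ 290 K

At steady state, absorbed solar power + internal power = radiated power.
Absorbed: α·S·A_cross = 0.81·154·3.040 = 379.2 W (cross-section A).
Total input = 379.2 + 608 = 987.2 W.
Radiated: εσ·A_surf·T⁴ with A_surf = A = 3.040 m².
T⁴ = 987.2/(0.81·5.67×10⁻⁸·3.040) = 7.071×10⁹ K⁴.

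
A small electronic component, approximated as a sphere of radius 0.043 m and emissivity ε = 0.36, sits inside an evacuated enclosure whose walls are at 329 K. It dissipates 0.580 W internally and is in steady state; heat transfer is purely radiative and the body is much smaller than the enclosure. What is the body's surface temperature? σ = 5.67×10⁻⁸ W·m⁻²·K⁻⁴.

T ≈ 337 K

For a small grey body in a large enclosure, net radiated power = εσA(T⁴ − T_w⁴).
Steady state: P = εσA(T⁴ − T_w⁴) with A = 4πr² = 0.02324 m².
T⁴ = P/(εσA) + T_w⁴ = 0.580/(0.36·5.67×10⁻⁸·0.02324) + (329)⁴
    = 1.223×10⁹ + 1.172×10¹⁰ = 1.294×10¹⁰ K⁴.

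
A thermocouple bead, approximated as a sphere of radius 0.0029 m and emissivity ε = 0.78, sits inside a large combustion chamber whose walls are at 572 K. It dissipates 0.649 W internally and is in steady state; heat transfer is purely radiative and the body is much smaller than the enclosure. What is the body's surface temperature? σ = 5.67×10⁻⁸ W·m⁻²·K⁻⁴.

T ≈ 704 K

For a small grey body in a large enclosure, net radiated power = εσA(T⁴ − T_w⁴).
Steady state: P = εσA(T⁴ − T_w⁴) with A = 4πr² = 1.057×10⁻⁴ m².
T⁴ = P/(εσA) + T_w⁴ = 0.649/(0.78·5.67×10⁻⁸·1.057×10⁻⁴) + (572)⁴
    = 1.389×10¹¹ + 1.070×10¹¹ = 2.459×10¹¹ K⁴.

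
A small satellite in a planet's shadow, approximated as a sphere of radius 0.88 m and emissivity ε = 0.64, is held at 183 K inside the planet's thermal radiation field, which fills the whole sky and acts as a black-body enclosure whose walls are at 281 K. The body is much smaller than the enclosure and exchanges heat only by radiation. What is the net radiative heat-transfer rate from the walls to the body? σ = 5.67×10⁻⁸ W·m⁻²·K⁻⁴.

P_net ≈ 1810 W

For a small grey body in a large enclosure: P_net = εσA(T_body⁴ − T_wall⁴).
A = 4πr² = 9.731 m²; T_body⁴ − T_wall⁴ = 1.122×10⁹ − 6.235×10⁹ = -5.113×10⁹ K⁴.
|P_net| = 0.64·5.67×10⁻⁸·9.731·5.113×10⁹.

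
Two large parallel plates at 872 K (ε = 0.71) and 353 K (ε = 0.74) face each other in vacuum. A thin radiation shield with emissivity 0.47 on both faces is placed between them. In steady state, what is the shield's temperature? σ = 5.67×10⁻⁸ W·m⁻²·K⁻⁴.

In steady state the net flux on the hot side equals that on the cold side.
σ(T₁⁴−T_s⁴)/D₁ = σ(T_s⁴−T₂⁴)/D₂, with D₁ = 1/ε₁+1/ε_s−1 = 2.536, D₂ = 1/ε_s+1/ε₂−1 = 2.479.
Solve for T_s⁴: T_s⁴ = (D₂·T₁⁴ + D₁·T₂⁴)/(D₁+D₂) = 2.937×10¹¹ K⁴.

T_s ≈ 736 K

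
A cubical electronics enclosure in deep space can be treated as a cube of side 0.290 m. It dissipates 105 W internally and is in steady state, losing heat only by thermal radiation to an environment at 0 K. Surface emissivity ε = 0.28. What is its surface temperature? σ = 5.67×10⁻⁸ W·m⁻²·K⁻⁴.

Steady state: internal power = radiated power, P = εσA T⁴.
Radiating area A = 6L² = 0.5046 m².
T⁴ = P/(εσA) = 105/(0.28·5.67×10⁻⁸·0.5046) = 1.311×10¹⁰ K⁴.
T = (1.311×10¹⁰)^(1/4).

T ≈ 338 K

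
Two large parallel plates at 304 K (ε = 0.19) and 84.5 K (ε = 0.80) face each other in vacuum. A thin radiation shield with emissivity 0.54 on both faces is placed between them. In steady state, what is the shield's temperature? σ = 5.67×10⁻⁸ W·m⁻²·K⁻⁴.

In steady state the net flux on the hot side equals that on the cold side.
σ(T₁⁴−T_s⁴)/D₁ = σ(T_s⁴−T₂⁴)/D₂, with D₁ = 1/ε₁+1/ε_s−1 = 6.115, D₂ = 1/ε_s+1/ε₂−1 = 2.102.
Solve for T_s⁴: T_s⁴ = (D₂·T₁⁴ + D₁·T₂⁴)/(D₁+D₂) = 2.223×10⁹ K⁴.

T_s ≈ 217 K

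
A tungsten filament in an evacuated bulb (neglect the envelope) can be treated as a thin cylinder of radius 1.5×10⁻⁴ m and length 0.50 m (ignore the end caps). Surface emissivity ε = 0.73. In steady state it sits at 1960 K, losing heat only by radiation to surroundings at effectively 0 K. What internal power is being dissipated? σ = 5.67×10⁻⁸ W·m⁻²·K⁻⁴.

P ≈ 288 W

Steady state: P = εσA T⁴.
A = 2πrL = 4.712×10⁻⁴ m²; T⁴ = (1960)⁴ = 1.476×10¹³ K⁴.
P = 0.73 × 5.67×10⁻⁸ × 4.712×10⁻⁴ × 1.476×10¹³.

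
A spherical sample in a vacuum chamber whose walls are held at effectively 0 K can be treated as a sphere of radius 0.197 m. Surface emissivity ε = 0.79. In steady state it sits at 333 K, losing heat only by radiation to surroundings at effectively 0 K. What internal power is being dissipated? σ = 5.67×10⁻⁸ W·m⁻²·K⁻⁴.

Steady state: P = εσA T⁴.
A = 4πr² = 0.4877 m²; T⁴ = (333)⁴ = 1.230×10¹⁰ K⁴.
P = 0.79 × 5.67×10⁻⁸ × 0.4877 × 1.230×10¹⁰.

P ≈ 269 W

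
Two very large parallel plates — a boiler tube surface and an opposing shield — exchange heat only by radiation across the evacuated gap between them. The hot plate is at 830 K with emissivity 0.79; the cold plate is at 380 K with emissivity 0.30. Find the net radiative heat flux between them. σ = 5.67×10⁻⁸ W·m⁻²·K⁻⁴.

For two infinite grey parallel plates, q = σ(T₁⁴ − T₂⁴)/(1/ε₁ + 1/ε₂ − 1).
T₁⁴ − T₂⁴ = 4.746×10¹¹ − 2.085×10¹⁰ = 4.537×10¹¹ K⁴.
1/ε₁ + 1/ε₂ − 1 = 1.266 + 3.333 − 1 = 3.599.
q = 5.67×10⁻⁸ × 4.537×10¹¹ / 3.599.

q ≈ 7150 W/m²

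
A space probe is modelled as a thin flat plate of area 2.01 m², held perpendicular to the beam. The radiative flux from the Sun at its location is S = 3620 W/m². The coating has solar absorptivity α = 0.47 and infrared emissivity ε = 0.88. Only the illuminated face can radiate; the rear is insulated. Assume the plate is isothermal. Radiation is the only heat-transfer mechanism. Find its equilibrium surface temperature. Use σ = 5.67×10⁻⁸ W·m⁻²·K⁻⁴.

T ≈ 430 K

At equilibrium, absorbed power = emitted power.
Absorbing cross-section = A = 2.010 m²; emitting surface = A = 2.010 m² (ratio 1).
αS·A_cross = εσ·A_surf·T⁴  ⇒  T⁴ = αS/(ε·1σ).
T⁴ = 0.470·3620/(0.88·1·5.67×10⁻⁸) = 3.410×10¹⁰ K⁴.
T = (3.410×10¹⁰)^(1/4).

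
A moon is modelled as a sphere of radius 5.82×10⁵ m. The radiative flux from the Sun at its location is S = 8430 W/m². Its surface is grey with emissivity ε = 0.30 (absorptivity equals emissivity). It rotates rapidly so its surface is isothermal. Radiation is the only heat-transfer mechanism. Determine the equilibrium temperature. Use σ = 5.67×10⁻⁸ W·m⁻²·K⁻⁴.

At equilibrium, absorbed power = emitted power.
Absorbing cross-section = πr² = 1.064×10¹² m²; emitting surface = 4πr² = 4.257×10¹² m² (ratio 4).
εS·A_cross = εσ·A_surf·T⁴  ⇒  T⁴ = S/(4σ)   (ε cancels).
T⁴ = 8430/(4·5.67×10⁻⁸) = 3.717×10¹⁰ K⁴.
T = (3.717×10¹⁰)^(1/4).

T ≈ 439 K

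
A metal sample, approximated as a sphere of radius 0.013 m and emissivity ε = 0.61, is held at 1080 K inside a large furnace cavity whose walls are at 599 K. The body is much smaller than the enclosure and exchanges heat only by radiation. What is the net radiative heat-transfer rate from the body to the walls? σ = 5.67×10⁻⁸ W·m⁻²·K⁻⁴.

P_net ≈ 90.5 W

For a small grey body in a large enclosure: P_net = εσA(T_body⁴ − T_wall⁴).
A = 4πr² = 0.002124 m²; T_body⁴ − T_wall⁴ = 1.360×10¹² − 1.287×10¹¹ = 1.232×10¹² K⁴.
|P_net| = 0.61·5.67×10⁻⁸·0.002124·1.232×10¹².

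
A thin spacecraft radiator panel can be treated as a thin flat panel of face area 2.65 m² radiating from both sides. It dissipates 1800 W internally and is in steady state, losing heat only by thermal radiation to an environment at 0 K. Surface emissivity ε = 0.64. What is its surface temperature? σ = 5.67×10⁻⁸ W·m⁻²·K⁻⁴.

Steady state: internal power = radiated power, P = εσA T⁴.
Radiating area A = 2·2.65 = 5.300 m².
T⁴ = P/(εσA) = 1800/(0.64·5.67×10⁻⁸·5.300) = 9.359×10⁹ K⁴.
T = (9.359×10⁹)^(1/4).

T ≈ 311 K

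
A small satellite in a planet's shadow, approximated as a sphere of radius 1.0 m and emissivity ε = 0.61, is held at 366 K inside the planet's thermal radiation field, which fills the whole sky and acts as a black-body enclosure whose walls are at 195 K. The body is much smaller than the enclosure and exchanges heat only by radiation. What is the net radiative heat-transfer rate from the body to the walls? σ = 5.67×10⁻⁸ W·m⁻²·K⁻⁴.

P_net ≈ 7170 W

For a small grey body in a large enclosure: P_net = εσA(T_body⁴ − T_wall⁴).
A = 4πr² = 12.57 m²; T_body⁴ − T_wall⁴ = 1.794×10¹⁰ − 1.446×10⁹ = 1.650×10¹⁰ K⁴.
|P_net| = 0.61·5.67×10⁻⁸·12.57·1.650×10¹⁰.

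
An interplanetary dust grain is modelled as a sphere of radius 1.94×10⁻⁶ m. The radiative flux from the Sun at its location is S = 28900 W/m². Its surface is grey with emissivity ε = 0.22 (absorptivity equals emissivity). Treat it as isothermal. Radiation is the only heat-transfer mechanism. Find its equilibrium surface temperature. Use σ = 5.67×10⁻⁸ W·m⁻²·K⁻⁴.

T ≈ 597 K

At equilibrium, absorbed power = emitted power.
Absorbing cross-section = πr² = 1.182×10⁻¹¹ m²; emitting surface = 4πr² = 4.729×10⁻¹¹ m² (ratio 4).
εS·A_cross = εσ·A_surf·T⁴  ⇒  T⁴ = S/(4σ)   (ε cancels).
T⁴ = 28900/(4·5.67×10⁻⁸) = 1.274×10¹¹ K⁴.
T = (1.274×10¹¹)^(1/4).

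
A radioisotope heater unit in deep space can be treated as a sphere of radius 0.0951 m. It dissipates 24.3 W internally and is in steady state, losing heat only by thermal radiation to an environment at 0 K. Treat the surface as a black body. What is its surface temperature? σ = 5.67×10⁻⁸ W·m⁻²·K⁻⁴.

Steady state: internal power = radiated power, P = εσA T⁴.
Radiating area A = 4πr² = 0.1137 m².
T⁴ = P/(εσA) = 24.3/(1.0·5.67×10⁻⁸·0.1137) = 3.771×10⁹ K⁴.
T = (3.771×10⁹)^(1/4).

T ≈ 248 K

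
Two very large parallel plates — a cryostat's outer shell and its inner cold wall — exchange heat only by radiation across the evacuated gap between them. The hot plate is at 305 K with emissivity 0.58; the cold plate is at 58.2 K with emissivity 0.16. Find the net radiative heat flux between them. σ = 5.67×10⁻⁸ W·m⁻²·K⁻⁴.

For two infinite grey parallel plates, q = σ(T₁⁴ − T₂⁴)/(1/ε₁ + 1/ε₂ − 1).
T₁⁴ − T₂⁴ = 8.654×10⁹ − 1.147×10⁷ = 8.642×10⁹ K⁴.
1/ε₁ + 1/ε₂ − 1 = 1.724 + 6.250 − 1 = 6.974.
q = 5.67×10⁻⁸ × 8.642×10⁹ / 6.974.

q ≈ 70.3 W/m²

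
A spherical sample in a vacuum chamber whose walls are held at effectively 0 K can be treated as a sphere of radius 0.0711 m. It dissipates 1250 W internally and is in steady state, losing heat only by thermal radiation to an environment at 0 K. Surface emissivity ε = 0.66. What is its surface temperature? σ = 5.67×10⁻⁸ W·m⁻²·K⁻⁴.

T ≈ 852 K

Steady state: internal power = radiated power, P = εσA T⁴.
Radiating area A = 4πr² = 0.06353 m².
T⁴ = P/(εσA) = 1250/(0.66·5.67×10⁻⁸·0.06353) = 5.258×10¹¹ K⁴.
T = (5.258×10¹¹)^(1/4).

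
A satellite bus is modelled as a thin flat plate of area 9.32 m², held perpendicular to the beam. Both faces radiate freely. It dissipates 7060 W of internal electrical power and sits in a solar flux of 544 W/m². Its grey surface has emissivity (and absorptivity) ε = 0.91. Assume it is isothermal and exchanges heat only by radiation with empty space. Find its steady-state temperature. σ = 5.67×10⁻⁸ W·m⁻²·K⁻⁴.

At steady state, absorbed solar power + internal power = radiated power.
Absorbed: α·S·A_cross = 0.91·544·9.320 = 4614 W (cross-section A).
Total input = 4614 + 7060 = 11670 W.
Radiated: εσ·A_surf·T⁴ with A_surf = 2A = 18.64 m².
T⁴ = 11670/(0.91·5.67×10⁻⁸·18.64) = 1.214×10¹⁰ K⁴.

T ≈ 332 K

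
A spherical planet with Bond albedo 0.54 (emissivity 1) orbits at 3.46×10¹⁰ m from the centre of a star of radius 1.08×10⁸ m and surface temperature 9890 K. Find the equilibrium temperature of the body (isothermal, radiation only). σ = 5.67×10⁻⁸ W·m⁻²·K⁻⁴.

T ≈ 322 K

The star's surface emits σT_*⁴; at distance d the flux is S = σT_*⁴(R_*/d)².
S = 5.67×10⁻⁸·(9890)⁴·(1.08×10⁸/3.46×10¹⁰)² = 5285 W/m².
For an isothermal sphere T⁴ = (1−a)S/(4σ) = 1.072×10¹⁰ K⁴.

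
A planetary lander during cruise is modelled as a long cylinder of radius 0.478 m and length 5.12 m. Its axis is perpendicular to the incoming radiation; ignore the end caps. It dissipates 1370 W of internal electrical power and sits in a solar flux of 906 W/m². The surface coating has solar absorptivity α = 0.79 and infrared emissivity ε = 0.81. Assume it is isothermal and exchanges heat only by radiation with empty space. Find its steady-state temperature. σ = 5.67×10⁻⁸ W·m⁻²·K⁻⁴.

At steady state, absorbed solar power + internal power = radiated power.
Absorbed: α·S·A_cross = 0.79·906·4.895 = 3503 W (cross-section 2rL).
Total input = 3503 + 1370 = 4873 W.
Radiated: εσ·A_surf·T⁴ with A_surf = 2πrL = 15.38 m².
T⁴ = 4873/(0.81·5.67×10⁻⁸·15.38) = 6.901×10⁹ K⁴.

T ≈ 288 K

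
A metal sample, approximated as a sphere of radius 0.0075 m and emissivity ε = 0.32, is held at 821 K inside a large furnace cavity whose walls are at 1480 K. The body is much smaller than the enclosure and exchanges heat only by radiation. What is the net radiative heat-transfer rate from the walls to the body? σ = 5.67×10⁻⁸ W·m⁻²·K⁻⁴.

P_net ≈ 55.7 W

For a small grey body in a large enclosure: P_net = εσA(T_body⁴ − T_wall⁴).
A = 4πr² = 7.069×10⁻⁴ m²; T_body⁴ − T_wall⁴ = 4.543×10¹¹ − 4.798×10¹² = -4.344×10¹² K⁴.
|P_net| = 0.32·5.67×10⁻⁸·7.069×10⁻⁴·4.344×10¹².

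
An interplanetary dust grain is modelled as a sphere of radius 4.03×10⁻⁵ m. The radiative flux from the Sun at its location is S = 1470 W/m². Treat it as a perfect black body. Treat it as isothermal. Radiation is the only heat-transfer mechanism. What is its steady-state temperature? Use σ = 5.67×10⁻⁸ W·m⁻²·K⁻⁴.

At equilibrium, absorbed power = emitted power.
Absorbing cross-section = πr² = 5.102×10⁻⁹ m²; emitting surface = 4πr² = 2.041×10⁻⁸ m² (ratio 4).
S·A_cross = εσ·A_surf·T⁴  ⇒  T⁴ = S/(4σ).
T⁴ = 1.00·1470/(4·5.67×10⁻⁸) = 6.481×10⁹ K⁴.
T = (6.481×10⁹)^(1/4).

T ≈ 284 K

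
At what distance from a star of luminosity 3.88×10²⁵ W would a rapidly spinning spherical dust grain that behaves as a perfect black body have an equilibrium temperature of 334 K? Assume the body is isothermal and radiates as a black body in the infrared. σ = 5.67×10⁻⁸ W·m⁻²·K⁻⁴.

For an isothermal black-emitting sphere, (1−a)S·πr² = σ·4πr²·T⁴ ⇒ S = 4σT⁴/(1−a).
S = 4·5.67×10⁻⁸·(334)⁴/1.00 = 2822 W/m².
Flux falls as S = L/(4πd²), so d = √(L/(4πS)) = √(3.88×10²⁵/(4π·2822)).

d ≈ 3.31×10¹⁰ m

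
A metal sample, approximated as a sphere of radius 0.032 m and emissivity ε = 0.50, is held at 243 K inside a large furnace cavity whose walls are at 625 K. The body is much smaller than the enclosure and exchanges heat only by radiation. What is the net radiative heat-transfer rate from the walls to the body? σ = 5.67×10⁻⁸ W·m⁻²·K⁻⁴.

For a small grey body in a large enclosure: P_net = εσA(T_body⁴ − T_wall⁴).
A = 4πr² = 0.01287 m²; T_body⁴ − T_wall⁴ = 3.487×10⁹ − 1.526×10¹¹ = -1.491×10¹¹ K⁴.
|P_net| = 0.50·5.67×10⁻⁸·0.01287·1.491×10¹¹.

P_net ≈ 54.4 W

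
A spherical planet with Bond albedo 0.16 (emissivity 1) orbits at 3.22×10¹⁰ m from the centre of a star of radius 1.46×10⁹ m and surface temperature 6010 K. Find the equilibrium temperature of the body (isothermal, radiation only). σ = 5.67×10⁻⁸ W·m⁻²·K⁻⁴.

The star's surface emits σT_*⁴; at distance d the flux is S = σT_*⁴(R_*/d)².
S = 5.67×10⁻⁸·(6010)⁴·(1.46×10⁹/3.22×10¹⁰)² = 1.521×10⁵ W/m².
For an isothermal sphere T⁴ = (1−a)S/(4σ) = 5.633×10¹¹ K⁴.

T ≈ 866 K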